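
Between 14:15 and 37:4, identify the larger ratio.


14/15 = 0.9333
37/4 = 9.2500
0.9333 < 9.2500, so 14:15 is less
= 37:4

37:4


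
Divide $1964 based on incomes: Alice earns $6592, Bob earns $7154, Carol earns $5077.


Total income = 6592 + 7154 + 5077 = $18823
Alice: $1964 × 6592/18823 = $687.81
Bob: $1964 × 7154/18823 = $746.45
Carol: $1964 × 5077/18823 = $529.74
= Alice: $687.81, Bob: $746.45, Carol: $529.74

Alice: $687.81, Bob: $746.45, Carol: $529.74


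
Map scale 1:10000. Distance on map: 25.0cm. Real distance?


Real distance = map distance × scale
= 25.0cm × 10000
= 250000 cm = 2500.0 m
= 2.500 km

2.500 km


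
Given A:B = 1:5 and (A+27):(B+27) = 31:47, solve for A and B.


Let A = 1k, B = 5k.
(1k + 27) / (5k + 27) = 31/47
Cross-multiply: 47(1k + 27) = 31(5k + 27)
47k + 1269 = 155k + 837
47k - 155k = 837 - 1269
-108k = -432
k = -432/-108 = 4
A = 1×4 = 4, B = 5×4 = 20
= A = 4, B = 20

A = 4, B = 20


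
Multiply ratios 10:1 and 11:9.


Compound ratio = (10×11) : (1×9)
= 110:9
GCD = 1
= 110:9

110:9


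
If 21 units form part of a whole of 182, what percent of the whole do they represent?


Percentage = (part / whole) × 100
= (21 / 182) × 100
≈ 11.54%

11.54%


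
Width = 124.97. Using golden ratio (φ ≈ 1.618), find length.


φ = (1 + √5) / 2 ≈ 1.618
Length = width × φ = 124.97 × 1.618 = 202.20146
≈ 202.20

202.20


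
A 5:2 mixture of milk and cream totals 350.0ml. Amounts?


Total parts = 5 + 2 = 7
milk: 350.0 × 5/7 = 250.0ml
cream: 350.0 × 2/7 = 100.0ml
= 250.0ml and 100.0ml

250.0ml and 100.0ml


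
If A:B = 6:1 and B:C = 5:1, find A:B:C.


Match B: multiply A:B by 5 → 30:5
Multiply B:C by 1 → 5:1
Combined: 30:5:1
GCD = 1
= 30:5:1

30:5:1


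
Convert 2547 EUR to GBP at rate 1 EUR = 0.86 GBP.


Amount × rate = 2547 × 0.86
= 2190.42 GBP

2190.42 GBP


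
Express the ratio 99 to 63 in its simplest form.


GCD(99, 63) = 9
99/9 : 63/9
= 11:7

11:7


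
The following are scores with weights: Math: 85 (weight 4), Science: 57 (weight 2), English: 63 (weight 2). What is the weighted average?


Numerator = 85×4 + 57×2 + 63×2
= 340 + 114 + 126
= 580
Total weight = 8
Weighted avg = 580/8
= 72.50

72.50


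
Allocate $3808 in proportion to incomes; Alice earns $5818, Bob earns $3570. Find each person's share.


Total income = 5818 + 3570 = $9388
Alice: $3808 × 5818/9388 = $2359.92
Bob: $3808 × 3570/9388 = $1448.08
= Alice: $2359.92, Bob: $1448.08

Alice: $2359.92, Bob: $1448.08


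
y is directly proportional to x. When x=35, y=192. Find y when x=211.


Direct proportion: y/x = constant
k = 192/35 ≈ 5.4857
y₂ = k × 211 = 192 × 211 / 35 = 40512/35
≈ 1157.49

1157.49


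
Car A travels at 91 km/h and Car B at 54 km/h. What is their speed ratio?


Ratio = 91:54
GCD = 1
Simplified = 91:54
Time ratio (same distance) = 54:91
Speed ratio = 91:54

91:54


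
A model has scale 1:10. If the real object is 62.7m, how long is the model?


Model size = real / scale
= 62.7 / 10
= 6.2700 m

6.2700 m


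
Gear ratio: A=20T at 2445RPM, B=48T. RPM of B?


Gear ratio = 20:48 = 5:12
RPM_B = RPM_A × (teeth_A / teeth_B)
= 2445 × (20/48)
= 1018.8 RPM

1018.8 RPM


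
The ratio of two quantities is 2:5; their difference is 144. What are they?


Let A = 2k, B = 5k.
5k - 2k = 144
3k = 144 → k = 144/3 = 48
A = 2×48 = 96, B = 5×48 = 240
= A = 96, B = 240

A = 96, B = 240


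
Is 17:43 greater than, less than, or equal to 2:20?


17/43 = 0.3953
2/20 = 0.1000
0.3953 > 0.1000, so 17:43 is greater
= greater than

greater than


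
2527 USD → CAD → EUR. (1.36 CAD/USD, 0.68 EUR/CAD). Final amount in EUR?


Step 1: 2527 USD × 1.36 = 3436.72 CAD
Step 2: 3436.72 CAD × 0.68 = 2336.97 EUR
Implied rate USD→EUR = 1.36 × 0.68 = 0.9248
= 2336.97 EUR

2336.97 EUR


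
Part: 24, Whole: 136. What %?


Percentage = (part / whole) × 100
= (24 / 136) × 100
≈ 17.65%

17.65%


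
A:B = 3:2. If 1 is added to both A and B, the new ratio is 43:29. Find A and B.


Let A = 3k, B = 2k.
(3k + 1) / (2k + 1) = 43/29
Cross-multiply: 29(3k + 1) = 43(2k + 1)
87k + 29 = 86k + 43
87k - 86k = 43 - 29
1k = 14
k = 14/1 = 14
A = 3×14 = 42, B = 2×14 = 28
= A = 42, B = 28

A = 42, B = 28


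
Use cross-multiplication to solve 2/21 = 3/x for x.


Cross multiply: 2 × x = 21 × 3
2x = 63
x = 63 / 2
= 31.50

31.50


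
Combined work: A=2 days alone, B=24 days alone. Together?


Rate of A = 1/2 per day
Rate of B = 1/24 per day
Combined rate = 1/2 + 1/24 = 26/48 ≈ 0.5417 per day
Days = 1 / combined rate = 48/26
≈ 1.85 days

1.85 days


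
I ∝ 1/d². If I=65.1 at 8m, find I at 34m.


I₁d₁² = I₂d₂²
I₂ = I₁ × (d₁/d₂)²
= 65.1 × (8/34)²
= 65.1 × 64/1156
= 4166.4/1156
≈ 3.6042

3.6042


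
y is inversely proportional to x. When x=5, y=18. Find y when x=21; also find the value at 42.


Inverse proportion: x × y = constant
k = 5 × 18 = 90
At x=21: k/21 = 4.29
At x=42: k/42 = 2.14
= 4.29 and 2.14

4.29 and 2.14


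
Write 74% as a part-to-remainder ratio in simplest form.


74% means 74 parts out of 100; remainder = 26
Part : remainder = 74:26
GCD = 2
= 37:13

37:13


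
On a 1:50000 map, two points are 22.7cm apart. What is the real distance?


Real distance = map distance × scale
= 22.7cm × 50000
= 1135000 cm = 11350.0 m
= 11.350 km

11.350 km


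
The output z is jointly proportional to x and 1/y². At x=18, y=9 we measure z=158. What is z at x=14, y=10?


z = k·x/y²
Solve for k using the known point: k = z·y²/x = 158×81/18 = 12798/18 = 711.0000
Now evaluate at x=14, y=10:
z = k × 14 / 100 = (12798 × 14) / (18 × 100) = 179172/1800
= 99.5400

99.5400


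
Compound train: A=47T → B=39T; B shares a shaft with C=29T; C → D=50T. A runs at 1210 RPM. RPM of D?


Stage 1: RPM_B = RPM_A × t_A/t_B = 1210 × 47/39 = 56870/39 ≈ 1458.21
B and C share a shaft → RPM_C = RPM_B
Stage 2: RPM_D = RPM_C × t_C/t_D = RPM_A × (t_A×t_C)/(t_B×t_D)
Overall ratio = (47×29)/(39×50) = 1363/1950
RPM_D = 1210 × 1363/1950 = 1649230/1950
≈ 845.76 RPM

845.76 RPM


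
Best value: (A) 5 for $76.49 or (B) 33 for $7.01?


Deal A: $76.49/5 = $15.2980/unit
Deal B: $7.01/33 = $0.2124/unit
B is cheaper per unit
= Deal B

Deal B


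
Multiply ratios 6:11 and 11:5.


Compound ratio = (6×11) : (11×5)
= 66:55
GCD = 11
= 6:5

6:5


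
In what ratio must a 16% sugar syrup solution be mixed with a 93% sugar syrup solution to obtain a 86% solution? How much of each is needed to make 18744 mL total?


Let x parts of 16% mix with y parts of 93%.
16x + 93y = 86(x + y)
16x + 93y = 86x + 86y
x(16 - 86) = y(86 - 93)
x/y = (93 - 86)/(86 - 16) = 7/70
Simplify: 1:10
Total parts = 11; one part = 18744/11 = 1704.00 mL
16% solution: 1×1704.00 = 1704.00 mL
93% solution: 10×1704.00 = 17040.00 mL
= ratio 1:10; 1704.00 mL and 17040.00 mL

ratio 1:10; 1704.00 mL and 17040.00 mL


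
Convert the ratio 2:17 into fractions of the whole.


Total parts = 2 + 17 = 19
First part: 2/19 = 2/19
Second part: 17/19 = 17/19
= 2/19 and 17/19

2/19 and 17/19


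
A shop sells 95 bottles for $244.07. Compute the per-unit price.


Unit rate = total / quantity
= 244.07 / 95
= $2.57 per unit

$2.57 per unit


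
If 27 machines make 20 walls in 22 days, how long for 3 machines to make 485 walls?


Days ∝ work / workers, so d₂ = d₁ × (m₁/m₂) × (w₂/w₁)
Workers factor (inverse): 27/3 = 9.0000
Work factor (direct): 485/20 = 24.2500
d₂ = 22 × 27/3 × 485/20 = (22 × 27 × 485) / (3 × 20) = 288090/60
= 4801.50 days

4801.50 days


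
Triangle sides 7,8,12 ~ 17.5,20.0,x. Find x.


Scale factor = 17.5/7 = 2.5
Missing side = 12 × 2.5
= 30.0

30.0


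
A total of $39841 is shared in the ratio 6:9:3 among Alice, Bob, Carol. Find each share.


Total parts = 6 + 9 + 3 = 18
Alice: 39841 × 6/18 = 13280.33
Bob: 39841 × 9/18 = 19920.50
Carol: 39841 × 3/18 = 6640.17
= Alice: $13280.33, Bob: $19920.50, Carol: $6640.17

Alice: $13280.33, Bob: $19920.50, Carol: $6640.17


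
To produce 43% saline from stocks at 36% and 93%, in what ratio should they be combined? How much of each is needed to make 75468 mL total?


Let x parts of 36% mix with y parts of 93%.
36x + 93y = 43(x + y)
36x + 93y = 43x + 43y
x(36 - 43) = y(43 - 93)
x/y = (93 - 43)/(43 - 36) = 50/7
Simplify: 50:7
Total parts = 57; one part = 75468/57 = 1324.00 mL
36% solution: 50×1324.00 = 66200.00 mL
93% solution: 7×1324.00 = 9268.00 mL
= ratio 50:7; 66200.00 mL and 9268.00 mL

ratio 50:7; 66200.00 mL and 9268.00 mL


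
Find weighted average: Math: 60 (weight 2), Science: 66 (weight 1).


Numerator = 60×2 + 66×1
= 120 + 66
= 186
Total weight = 3
Weighted avg = 186/3
= 62.00

62.00


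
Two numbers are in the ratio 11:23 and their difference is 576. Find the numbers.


Let A = 11k, B = 23k.
23k - 11k = 576
12k = 576 → k = 576/12 = 48
A = 11×48 = 528, B = 23×48 = 1104
= A = 528, B = 1104

A = 528, B = 1104


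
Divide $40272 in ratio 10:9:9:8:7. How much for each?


Total parts = 10 + 9 + 9 + 8 + 7 = 43
Part 1: 40272 × 10/43 = 9365.58
Part 2: 40272 × 9/43 = 8429.02
Part 3: 40272 × 9/43 = 8429.02
Part 4: 40272 × 8/43 = 7492.47
Part 5: 40272 × 7/43 = 6555.91
= Part 1: $9365.58, Part 2: $8429.02, Part 3: $8429.02, Part 4: $7492.47, Part 5: $6555.91

Part 1: $9365.58, Part 2: $8429.02, Part 3: $8429.02, Part 4: $7492.47, Part 5: $6555.91


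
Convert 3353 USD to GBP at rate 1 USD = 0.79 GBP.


Amount × rate = 3353 × 0.79
= 2648.87 GBP

2648.87 GBP


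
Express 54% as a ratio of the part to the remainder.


54% means 54 parts out of 100; remainder = 46
Part : remainder = 54:46
GCD = 2
= 27:23

27:23


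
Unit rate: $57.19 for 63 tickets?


Unit rate = total / quantity
= 57.19 / 63
= $0.91 per unit

$0.91 per unit


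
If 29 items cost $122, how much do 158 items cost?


Direct proportion: y/x = constant
k = 122/29 ≈ 4.2069
y₂ = k × 158 = 122 × 158 / 29 = 19276/29
≈ 664.69

664.69


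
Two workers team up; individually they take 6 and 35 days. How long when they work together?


Rate of A = 1/6 per day
Rate of B = 1/35 per day
Combined rate = 1/6 + 1/35 = 41/210 ≈ 0.1952 per day
Days = 1 / combined rate = 210/41
≈ 5.12 days

5.12 days


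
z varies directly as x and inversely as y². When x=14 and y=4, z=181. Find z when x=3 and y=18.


z = k·x/y²
Solve for k using the known point: k = z·y²/x = 181×16/14 = 2896/14 ≈ 206.8571
Now evaluate at x=3, y=18:
z = k × 3 / 324 = (2896 × 3) / (14 × 324) = 8688/4536
≈ 1.9153

1.9153


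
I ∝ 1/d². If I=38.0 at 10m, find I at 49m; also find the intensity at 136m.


I₁d₁² = I₂d₂²
I at 49m = 38.0 × (10/49)² = 38.0 × 100/2401 = 3800/2401 ≈ 1.5827
I at 136m = 38.0 × (10/136)² = 38.0 × 100/18496 = 3800/18496 ≈ 0.2054
= 1.5827 and 0.2054

1.5827 and 0.2054


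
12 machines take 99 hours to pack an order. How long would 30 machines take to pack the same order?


Inverse proportion: x × y = constant
k = 12 × 99 = 1188
y₂ = k / 30 = 1188 / 30
= 39.60

39.60


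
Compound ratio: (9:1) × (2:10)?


Compound ratio = (9×2) : (1×10)
= 18:10
GCD = 2
= 9:5

9:5


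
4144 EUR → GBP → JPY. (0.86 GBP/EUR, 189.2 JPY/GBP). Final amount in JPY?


Step 1: 4144 EUR × 0.86 = 3563.84 GBP
Step 2: 3563.84 GBP × 189.2 = 674278.53 JPY
Implied rate EUR→JPY = 0.86 × 189.2 = 162.7120
= 674278.53 JPY

674278.53 JPY


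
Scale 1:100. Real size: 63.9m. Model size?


Model size = real / scale
= 63.9 / 100
= 0.6390 m

0.6390 m


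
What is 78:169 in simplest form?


GCD(78, 169) = 13
78/13 : 169/13
= 6:13

6:13


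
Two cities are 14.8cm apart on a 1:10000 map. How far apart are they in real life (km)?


Real distance = map distance × scale
= 14.8cm × 10000
= 148000 cm = 1480.0 m
= 1.480 km

1.480 km


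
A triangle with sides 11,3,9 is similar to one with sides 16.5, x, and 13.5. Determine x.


Scale factor = 16.5/11 = 1.5
Missing side = 3 × 1.5
= 4.5

4.5


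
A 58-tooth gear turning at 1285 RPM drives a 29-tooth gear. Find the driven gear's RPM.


Gear ratio = 58:29 = 2:1
RPM_B = RPM_A × (teeth_A / teeth_B)
= 1285 × (58/29)
= 2570.0 RPM

2570.0 RPM


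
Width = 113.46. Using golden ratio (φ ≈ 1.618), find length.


φ = (1 + √5) / 2 ≈ 1.618
Length = width × φ = 113.46 × 1.618 = 183.57828
≈ 183.58

183.58


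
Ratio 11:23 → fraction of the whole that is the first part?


Total parts = 11 + 23 = 34
First part: 11/34 = 11/34
= 11/34

11/34


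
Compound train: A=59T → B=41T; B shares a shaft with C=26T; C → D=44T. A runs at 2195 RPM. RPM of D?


Stage 1: RPM_B = RPM_A × t_A/t_B = 2195 × 59/41 = 129505/41 ≈ 3158.66
B and C share a shaft → RPM_C = RPM_B
Stage 2: RPM_D = RPM_C × t_C/t_D = RPM_A × (t_A×t_C)/(t_B×t_D)
Overall ratio = (59×26)/(41×44) = 1534/1804
RPM_D = 2195 × 1534/1804 = 3367130/1804
≈ 1866.48 RPM

1866.48 RPM


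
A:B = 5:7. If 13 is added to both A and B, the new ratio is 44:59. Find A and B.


Let A = 5k, B = 7k.
(5k + 13) / (7k + 13) = 44/59
Cross-multiply: 59(5k + 13) = 44(7k + 13)
295k + 767 = 308k + 572
295k - 308k = 572 - 767
-13k = -195
k = -195/-13 = 15
A = 5×15 = 75, B = 7×15 = 105
= A = 75, B = 105

A = 75, B = 105


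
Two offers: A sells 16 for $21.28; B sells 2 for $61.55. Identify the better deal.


Deal A: $21.28/16 = $1.3300/unit
Deal B: $61.55/2 = $30.7750/unit
A is cheaper per unit
= Deal A

Deal A


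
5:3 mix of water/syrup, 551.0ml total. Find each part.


Total parts = 5 + 3 = 8
water: 551.0 × 5/8 = 344.4ml
syrup: 551.0 × 3/8 = 206.6ml
= 344.4ml and 206.6ml

344.4ml and 206.6ml


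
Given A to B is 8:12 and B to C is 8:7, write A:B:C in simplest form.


Match B: multiply A:B by 8 → 64:96
Multiply B:C by 12 → 96:84
Combined: 64:96:84
GCD = 4
= 16:24:21

16:24:21


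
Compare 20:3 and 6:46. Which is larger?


20/3 = 6.6667
6/46 = 0.1304
6.6667 > 0.1304, so 20:3 is greater
= 20:3

20:3


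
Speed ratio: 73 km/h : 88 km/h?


Ratio = 73:88
GCD = 1
Simplified = 73:88
Time ratio (same distance) = 88:73
Speed ratio = 73:88

73:88


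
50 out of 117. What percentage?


Percentage = (part / whole) × 100
= (50 / 117) × 100
≈ 42.74%

42.74%


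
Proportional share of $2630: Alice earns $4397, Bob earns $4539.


Total income = 4397 + 4539 = $8936
Alice: $2630 × 4397/8936 = $1294.10
Bob: $2630 × 4539/8936 = $1335.90
= Alice: $1294.10, Bob: $1335.90

Alice: $1294.10, Bob: $1335.90


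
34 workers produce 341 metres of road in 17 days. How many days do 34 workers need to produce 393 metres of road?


Days ∝ work / workers, so d₂ = d₁ × (m₁/m₂) × (w₂/w₁)
Workers factor (inverse): 34/34 = 1.0000
Work factor (direct): 393/341 ≈ 1.1525
d₂ = 17 × 34/34 × 393/341 = (17 × 34 × 393) / (34 × 341) = 227154/11594
≈ 19.59 days

19.59 days


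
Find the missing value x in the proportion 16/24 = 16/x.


Cross multiply: 16 × x = 24 × 16
16x = 384
x = 384 / 16
= 24.00

24.00


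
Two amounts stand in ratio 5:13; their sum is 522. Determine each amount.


Let A = 5k, B = 13k.
5k + 13k = 522
18k = 522 → k = 522/18 = 29
A = 5×29 = 145, B = 13×29 = 377
= A = 145, B = 377

A = 145, B = 377


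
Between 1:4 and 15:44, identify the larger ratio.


1/4 = 0.2500
15/44 = 0.3409
0.2500 < 0.3409, so 1:4 is less
= 15:44

15:44


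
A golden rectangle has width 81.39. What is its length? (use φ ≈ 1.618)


φ = (1 + √5) / 2 ≈ 1.618
Length = width × φ = 81.39 × 1.618 = 131.68902
≈ 131.69

131.69


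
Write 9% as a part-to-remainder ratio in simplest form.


9% means 9 parts out of 100; remainder = 91
Part : remainder = 9:91
GCD = 1
= 9:91

9:91


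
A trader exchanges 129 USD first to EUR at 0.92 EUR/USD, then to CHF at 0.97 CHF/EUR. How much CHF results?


Step 1: 129 USD × 0.92 = 118.68 EUR
Step 2: 118.68 EUR × 0.97 = 115.12 CHF
Implied rate USD→CHF = 0.92 × 0.97 = 0.8924
= 115.12 CHF

115.12 CHF


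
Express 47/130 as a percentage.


Percentage = (part / whole) × 100
= (47 / 130) × 100
≈ 36.15%

36.15%


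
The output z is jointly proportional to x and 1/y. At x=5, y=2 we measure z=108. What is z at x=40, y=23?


z = k·x/y
Solve for k using the known point: k = z·y/x = 108×2/5 = 216/5 = 43.2000
Now evaluate at x=40, y=23:
z = k × 40 / 23 = (216 × 40) / (5 × 23) = 8640/115
≈ 75.1304

75.1304


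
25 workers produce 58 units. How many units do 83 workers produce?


Direct proportion: y/x = constant
k = 58/25 = 2.3200
y₂ = k × 83 = 58 × 83 / 25 = 4814/25
= 192.56

192.56


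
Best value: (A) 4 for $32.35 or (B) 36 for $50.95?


Deal A: $32.35/4 = $8.0875/unit
Deal B: $50.95/36 = $1.4153/unit
B is cheaper per unit
= Deal B

Deal B


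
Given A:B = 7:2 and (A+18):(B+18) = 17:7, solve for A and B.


Let A = 7k, B = 2k.
(7k + 18) / (2k + 18) = 17/7
Cross-multiply: 7(7k + 18) = 17(2k + 18)
49k + 126 = 34k + 306
49k - 34k = 306 - 126
15k = 180
k = 180/15 = 12
A = 7×12 = 84, B = 2×12 = 24
= A = 84, B = 24

A = 84, B = 24


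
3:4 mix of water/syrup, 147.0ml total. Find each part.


Total parts = 3 + 4 = 7
water: 147.0 × 3/7 = 63.0ml
syrup: 147.0 × 4/7 = 84.0ml
= 63.0ml and 84.0ml

63.0ml and 84.0ml


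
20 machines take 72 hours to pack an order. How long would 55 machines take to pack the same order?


Inverse proportion: x × y = constant
k = 20 × 72 = 1440
y₂ = k / 55 = 1440 / 55
= 26.18

26.18


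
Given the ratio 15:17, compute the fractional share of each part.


Total parts = 15 + 17 = 32
First part: 15/32 = 15/32
Second part: 17/32 = 17/32
= 15/32 and 17/32

15/32 and 17/32


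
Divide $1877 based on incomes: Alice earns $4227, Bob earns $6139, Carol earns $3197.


Total income = 4227 + 6139 + 3197 = $13563
Alice: $1877 × 4227/13563 = $584.98
Bob: $1877 × 6139/13563 = $849.58
Carol: $1877 × 3197/13563 = $442.44
= Alice: $584.98, Bob: $849.58, Carol: $442.44

Alice: $584.98, Bob: $849.58, Carol: $442.44


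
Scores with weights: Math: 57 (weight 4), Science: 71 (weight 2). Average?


Numerator = 57×4 + 71×2
= 228 + 142
= 370
Total weight = 6
Weighted avg = 370/6
= 61.67

61.67


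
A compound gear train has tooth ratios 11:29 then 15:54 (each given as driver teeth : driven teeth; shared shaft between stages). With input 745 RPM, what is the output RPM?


Stage 1: RPM_B = RPM_A × t_A/t_B = 745 × 11/29 = 8195/29 ≈ 282.59
B and C share a shaft → RPM_C = RPM_B
Stage 2: RPM_D = RPM_C × t_C/t_D = RPM_A × (t_A×t_C)/(t_B×t_D)
Overall ratio = (11×15)/(29×54) = 165/1566
RPM_D = 745 × 165/1566 = 122925/1566
≈ 78.50 RPM

78.50 RPM


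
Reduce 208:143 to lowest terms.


GCD(208, 143) = 13
208/13 : 143/13
= 16:11

16:11


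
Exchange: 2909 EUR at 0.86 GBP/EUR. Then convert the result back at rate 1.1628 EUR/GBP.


Amount × rate = 2909 × 0.86 = 2501.74 GBP
Round-trip: 2501.74 × 1.1628 = 2909.02 EUR
= 2501.74 GBP, then 2909.02 EUR

2501.74 GBP, then 2909.02 EUR


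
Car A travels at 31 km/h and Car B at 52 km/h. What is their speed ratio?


Ratio = 31:52
GCD = 1
Simplified = 31:52
Time ratio (same distance) = 52:31
Speed ratio = 31:52

31:52


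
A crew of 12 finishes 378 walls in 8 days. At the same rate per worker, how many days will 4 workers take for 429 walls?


Days ∝ work / workers, so d₂ = d₁ × (m₁/m₂) × (w₂/w₁)
Workers factor (inverse): 12/4 = 3.0000
Work factor (direct): 429/378 ≈ 1.1349
d₂ = 8 × 12/4 × 429/378 = (8 × 12 × 429) / (4 × 378) = 41184/1512
≈ 27.24 days

27.24 days


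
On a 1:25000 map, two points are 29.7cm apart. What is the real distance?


Real distance = map distance × scale
= 29.7cm × 25000
= 742500 cm = 7425.0 m
= 7.425 km

7.425 km


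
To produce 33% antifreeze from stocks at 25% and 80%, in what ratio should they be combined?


Let x parts of 25% mix with y parts of 80%.
25x + 80y = 33(x + y)
25x + 80y = 33x + 33y
x(25 - 33) = y(33 - 80)
x/y = (80 - 33)/(33 - 25) = 47/8
Simplify: 47:8
= 47:8

47:8


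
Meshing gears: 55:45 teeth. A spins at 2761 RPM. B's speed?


Gear ratio = 55:45 = 11:9
RPM_B = RPM_A × (teeth_A / teeth_B)
= 2761 × (55/45)
= 3374.6 RPM

3374.6 RPM


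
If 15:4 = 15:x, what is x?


Cross multiply: 15 × x = 4 × 15
15x = 60
x = 60 / 15
= 4.00

4.00


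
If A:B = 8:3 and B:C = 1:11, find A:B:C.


Match B: multiply A:B by 1 → 8:3
Multiply B:C by 3 → 3:33
Combined: 8:3:33
GCD = 1
= 8:3:33

8:3:33


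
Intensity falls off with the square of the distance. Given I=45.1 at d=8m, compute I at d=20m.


I₁d₁² = I₂d₂²
I₂ = I₁ × (d₁/d₂)²
= 45.1 × (8/20)²
= 45.1 × 64/400
= 2886.4/400
= 7.2160

7.2160


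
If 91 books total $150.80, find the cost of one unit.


Unit rate = total / quantity
= 150.80 / 91
= $1.66 per unit

$1.66 per unit


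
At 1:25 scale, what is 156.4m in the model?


Model size = real / scale
= 156.4 / 25
= 6.2560 m

6.2560 m


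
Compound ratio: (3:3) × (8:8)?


Compound ratio = (3×8) : (3×8)
= 24:24
GCD = 24
= 1:1

1:1


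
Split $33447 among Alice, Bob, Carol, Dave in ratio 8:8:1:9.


Total parts = 8 + 8 + 1 + 9 = 26
Alice: 33447 × 8/26 = 10291.38
Bob: 33447 × 8/26 = 10291.38
Carol: 33447 × 1/26 = 1286.42
Dave: 33447 × 9/26 = 11577.81
= Alice: $10291.38, Bob: $10291.38, Carol: $1286.42, Dave: $11577.81

Alice: $10291.38, Bob: $10291.38, Carol: $1286.42, Dave: $11577.81


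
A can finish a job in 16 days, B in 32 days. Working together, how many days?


Rate of A = 1/16 per day
Rate of B = 1/32 per day
Combined rate = 1/16 + 1/32 = 48/512 ≈ 0.0938 per day
Days = 1 / combined rate = 512/48
≈ 10.67 days

10.67 days


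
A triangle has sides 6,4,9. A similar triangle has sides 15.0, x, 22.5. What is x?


Scale factor = 15.0/6 = 2.5
Missing side = 4 × 2.5
= 10.0

10.0


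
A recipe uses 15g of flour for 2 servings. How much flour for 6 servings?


Direct proportion: y/x = constant
k = 15/2 = 7.5000
y₂ = k × 6 = 15 × 6 / 2 = 90/2
= 45.00

45.00


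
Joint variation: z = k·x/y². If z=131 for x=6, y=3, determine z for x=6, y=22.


z = k·x/y²
Solve for k using the known point: k = z·y²/x = 131×9/6 = 1179/6 = 196.5000
Now evaluate at x=6, y=22:
z = k × 6 / 484 = (1179 × 6) / (6 × 484) = 7074/2904
≈ 2.4360

2.4360


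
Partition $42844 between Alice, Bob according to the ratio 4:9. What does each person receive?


Total parts = 4 + 9 = 13
Alice: 42844 × 4/13 = 13182.77
Bob: 42844 × 9/13 = 29661.23
= Alice: $13182.77, Bob: $29661.23

Alice: $13182.77, Bob: $29661.23


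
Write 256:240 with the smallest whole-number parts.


GCD(256, 240) = 16
256/16 : 240/16
= 16:15

16:15


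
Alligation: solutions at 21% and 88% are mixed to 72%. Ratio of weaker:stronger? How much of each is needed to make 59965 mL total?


Let x parts of 21% mix with y parts of 88%.
21x + 88y = 72(x + y)
21x + 88y = 72x + 72y
x(21 - 72) = y(72 - 88)
x/y = (88 - 72)/(72 - 21) = 16/51
Simplify: 16:51
Total parts = 67; one part = 59965/67 = 895.00 mL
21% solution: 16×895.00 = 14320.00 mL
88% solution: 51×895.00 = 45645.00 mL
= ratio 16:51; 14320.00 mL and 45645.00 mL

ratio 16:51; 14320.00 mL and 45645.00 mL


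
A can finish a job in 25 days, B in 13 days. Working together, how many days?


Rate of A = 1/25 per day
Rate of B = 1/13 per day
Combined rate = 1/25 + 1/13 = 38/325 ≈ 0.1169 per day
Days = 1 / combined rate = 325/38
≈ 8.55 days

8.55 days


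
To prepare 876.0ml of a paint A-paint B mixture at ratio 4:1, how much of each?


Total parts = 4 + 1 = 5
paint A: 876.0 × 4/5 = 700.8ml
paint B: 876.0 × 1/5 = 175.2ml
= 700.8ml and 175.2ml

700.8ml and 175.2ml


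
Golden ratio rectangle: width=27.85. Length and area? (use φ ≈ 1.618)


φ = (1 + √5) / 2 ≈ 1.618
Length = width × φ = 27.85 × 1.618 = 45.0613
≈ 45.06
Area = width × length = 27.85 × 45.0613 = 1254.957205 ≈ 1254.96
= Length: 45.06, Area: 1254.96

Length: 45.06, Area: 1254.96


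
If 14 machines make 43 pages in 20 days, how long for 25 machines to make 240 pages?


Days ∝ work / workers, so d₂ = d₁ × (m₁/m₂) × (w₂/w₁)
Workers factor (inverse): 14/25 = 0.5600
Work factor (direct): 240/43 ≈ 5.5814
d₂ = 20 × 14/25 × 240/43 = (20 × 14 × 240) / (25 × 43) = 67200/1075
≈ 62.51 days

62.51 days


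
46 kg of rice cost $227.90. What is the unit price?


Unit rate = total / quantity
= 227.90 / 46
= $4.95 per unit

$4.95 per unit


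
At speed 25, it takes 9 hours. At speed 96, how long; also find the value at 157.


Inverse proportion: x × y = constant
k = 25 × 9 = 225
At x=96: k/96 = 2.34
At x=157: k/157 = 1.43
= 2.34 and 1.43

2.34 and 1.43


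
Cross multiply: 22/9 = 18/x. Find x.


Cross multiply: 22 × x = 9 × 18
22x = 162
x = 162 / 22
= 7.36

7.36


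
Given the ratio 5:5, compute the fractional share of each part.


Total parts = 5 + 5 = 10
First part: 5/10 = 1/2
Second part: 5/10 = 1/2
= 1/2 and 1/2

1/2 and 1/2


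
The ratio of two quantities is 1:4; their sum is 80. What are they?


Let A = 1k, B = 4k.
1k + 4k = 80
5k = 80 → k = 80/5 = 16
A = 1×16 = 16, B = 4×16 = 64
= A = 16, B = 64

A = 16, B = 64


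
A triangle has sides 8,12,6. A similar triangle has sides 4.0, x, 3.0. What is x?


Scale factor = 4.0/8 = 0.5
Missing side = 12 × 0.5
= 6.0

6.0


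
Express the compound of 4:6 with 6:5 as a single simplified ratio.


Compound ratio = (4×6) : (6×5)
= 24:30
GCD = 6
= 4:5

4:5


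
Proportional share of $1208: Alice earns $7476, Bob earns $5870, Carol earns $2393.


Total income = 7476 + 5870 + 2393 = $15739
Alice: $1208 × 7476/15739 = $573.80
Bob: $1208 × 5870/15739 = $450.53
Carol: $1208 × 2393/15739 = $183.67
= Alice: $573.80, Bob: $450.53, Carol: $183.67

Alice: $573.80, Bob: $450.53, Carol: $183.67


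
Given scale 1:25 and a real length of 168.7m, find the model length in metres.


Model size = real / scale
= 168.7 / 25
= 6.7480 m

6.7480 m


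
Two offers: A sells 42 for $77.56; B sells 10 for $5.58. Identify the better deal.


Deal A: $77.56/42 = $1.8467/unit
Deal B: $5.58/10 = $0.5580/unit
B is cheaper per unit
= Deal B

Deal B


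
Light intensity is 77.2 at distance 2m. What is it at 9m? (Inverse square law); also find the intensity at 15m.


I₁d₁² = I₂d₂²
I at 9m = 77.2 × (2/9)² = 77.2 × 4/81 = 308.8/81 ≈ 3.8123
I at 15m = 77.2 × (2/15)² = 77.2 × 4/225 = 308.8/225 ≈ 1.3724
= 3.8123 and 1.3724

3.8123 and 1.3724


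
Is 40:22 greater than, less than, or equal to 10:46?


40/22 = 1.8182
10/46 = 0.2174
1.8182 > 0.2174, so 40:22 is greater
= greater than

greater than


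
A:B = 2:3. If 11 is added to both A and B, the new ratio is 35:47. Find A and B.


Let A = 2k, B = 3k.
(2k + 11) / (3k + 11) = 35/47
Cross-multiply: 47(2k + 11) = 35(3k + 11)
94k + 517 = 105k + 385
94k - 105k = 385 - 517
-11k = -132
k = -132/-11 = 12
A = 2×12 = 24, B = 3×12 = 36
= A = 24, B = 36

A = 24, B = 36


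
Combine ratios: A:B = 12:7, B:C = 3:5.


Match B: multiply A:B by 3 → 36:21
Multiply B:C by 7 → 21:35
Combined: 36:21:35
GCD = 1
= 36:21:35

36:21:35


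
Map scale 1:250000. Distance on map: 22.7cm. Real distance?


Real distance = map distance × scale
= 22.7cm × 250000
= 5675000 cm = 56750.0 m
= 56.750 km

56.750 km


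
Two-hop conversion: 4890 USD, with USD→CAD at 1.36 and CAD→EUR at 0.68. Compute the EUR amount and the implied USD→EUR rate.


Step 1: 4890 USD × 1.36 = 6650.40 CAD
Step 2: 6650.40 CAD × 0.68 = 4522.27 EUR
Implied rate USD→EUR = 1.36 × 0.68 = 0.9248
= 4522.27 EUR; implied rate 0.9248 EUR/USD

4522.27 EUR; implied rate 0.9248 EUR/USD


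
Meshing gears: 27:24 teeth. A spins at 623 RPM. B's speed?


Gear ratio = 27:24 = 9:8
RPM_B = RPM_A × (teeth_A / teeth_B)
= 623 × (27/24)
= 700.9 RPM

700.9 RPM


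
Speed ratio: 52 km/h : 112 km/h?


Ratio = 52:112
GCD = 4
Simplified = 13:28
Time ratio (same distance) = 28:13
Speed ratio = 13:28

13:28


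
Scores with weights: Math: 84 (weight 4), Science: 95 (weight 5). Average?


Numerator = 84×4 + 95×5
= 336 + 475
= 811
Total weight = 9
Weighted avg = 811/9
= 90.11

90.11


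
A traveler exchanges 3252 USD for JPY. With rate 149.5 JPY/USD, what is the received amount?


Amount × rate = 3252 × 149.5
= 486174.00 JPY

486174.00 JPY


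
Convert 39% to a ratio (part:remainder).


39% means 39 parts out of 100; remainder = 61
Part : remainder = 39:61
GCD = 1
= 39:61

39:61


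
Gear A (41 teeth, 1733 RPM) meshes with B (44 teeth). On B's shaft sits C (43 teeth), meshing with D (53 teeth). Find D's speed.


Stage 1: RPM_B = RPM_A × t_A/t_B = 1733 × 41/44 = 71053/44 ≈ 1614.84
B and C share a shaft → RPM_C = RPM_B
Stage 2: RPM_D = RPM_C × t_C/t_D = RPM_A × (t_A×t_C)/(t_B×t_D)
Overall ratio = (41×43)/(44×53) = 1763/2332
RPM_D = 1733 × 1763/2332 = 3055279/2332
≈ 1310.15 RPM

1310.15 RPM


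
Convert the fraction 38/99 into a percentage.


Percentage = (part / whole) × 100
= (38 / 99) × 100
≈ 38.38%

38.38%


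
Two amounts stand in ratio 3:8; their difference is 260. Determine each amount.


Let A = 3k, B = 8k.
8k - 3k = 260
5k = 260 → k = 260/5 = 52
A = 3×52 = 156, B = 8×52 = 416
= A = 156, B = 416

A = 156, B = 416


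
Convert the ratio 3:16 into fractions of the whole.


Total parts = 3 + 16 = 19
First part: 3/19 = 3/19
Second part: 16/19 = 16/19
= 3/19 and 16/19

3/19 and 16/19


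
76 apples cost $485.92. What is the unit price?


Unit rate = total / quantity
= 485.92 / 76
= $6.39 per unit

$6.39 per unit


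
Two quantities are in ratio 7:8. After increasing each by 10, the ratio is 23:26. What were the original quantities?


Let A = 7k, B = 8k.
(7k + 10) / (8k + 10) = 23/26
Cross-multiply: 26(7k + 10) = 23(8k + 10)
182k + 260 = 184k + 230
182k - 184k = 230 - 260
-2k = -30
k = -30/-2 = 15
A = 7×15 = 105, B = 8×15 = 120
= A = 105, B = 120

A = 105, B = 120


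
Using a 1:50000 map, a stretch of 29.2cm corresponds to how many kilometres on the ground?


Real distance = map distance × scale
= 29.2cm × 50000
= 1460000 cm = 14600.0 m
= 14.600 km

14.600 km


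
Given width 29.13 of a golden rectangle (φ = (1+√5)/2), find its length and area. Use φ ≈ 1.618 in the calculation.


φ = (1 + √5) / 2 ≈ 1.618
Length = width × φ = 29.13 × 1.618 = 47.13234
≈ 47.13
Area = width × length = 29.13 × 47.13234 = 1372.9650642 ≈ 1372.97
= Length: 47.13, Area: 1372.97

Length: 47.13, Area: 1372.97


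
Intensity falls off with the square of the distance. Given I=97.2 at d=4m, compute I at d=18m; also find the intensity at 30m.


I₁d₁² = I₂d₂²
I at 18m = 97.2 × (4/18)² = 97.2 × 16/324 = 1555.2/324 = 4.8000
I at 30m = 97.2 × (4/30)² = 97.2 × 16/900 = 1555.2/900 = 1.7280
= 4.8000 and 1.7280

4.8000 and 1.7280


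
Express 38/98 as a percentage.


Percentage = (part / whole) × 100
= (38 / 98) × 100
≈ 38.78%

38.78%


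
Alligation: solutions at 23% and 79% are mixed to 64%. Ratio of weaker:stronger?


Let x parts of 23% mix with y parts of 79%.
23x + 79y = 64(x + y)
23x + 79y = 64x + 64y
x(23 - 64) = y(64 - 79)
x/y = (79 - 64)/(64 - 23) = 15/41
Simplify: 15:41
= 15:41

15:41


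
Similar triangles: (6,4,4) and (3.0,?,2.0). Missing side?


Scale factor = 3.0/6 = 0.5
Missing side = 4 × 0.5
= 2.0

2.0


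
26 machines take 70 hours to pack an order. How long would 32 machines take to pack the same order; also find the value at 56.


Inverse proportion: x × y = constant
k = 26 × 70 = 1820
At x=32: k/32 = 56.88
At x=56: k/56 = 32.50
= 56.88 and 32.50

56.88 and 32.50


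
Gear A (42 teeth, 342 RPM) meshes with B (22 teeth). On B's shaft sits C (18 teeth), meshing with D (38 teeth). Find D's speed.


Stage 1: RPM_B = RPM_A × t_A/t_B = 342 × 42/22 = 14364/22 ≈ 652.91
B and C share a shaft → RPM_C = RPM_B
Stage 2: RPM_D = RPM_C × t_C/t_D = RPM_A × (t_A×t_C)/(t_B×t_D)
Overall ratio = (42×18)/(22×38) = 756/836
RPM_D = 342 × 756/836 = 258552/836
≈ 309.27 RPM

309.27 RPM


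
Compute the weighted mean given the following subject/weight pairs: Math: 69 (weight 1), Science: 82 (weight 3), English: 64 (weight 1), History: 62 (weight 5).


Numerator = 69×1 + 82×3 + 64×1 + 62×5
= 69 + 246 + 64 + 310
= 689
Total weight = 10
Weighted avg = 689/10
= 68.90

68.90


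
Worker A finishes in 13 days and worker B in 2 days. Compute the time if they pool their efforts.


Rate of A = 1/13 per day
Rate of B = 1/2 per day
Combined rate = 1/13 + 1/2 = 15/26 ≈ 0.5769 per day
Days = 1 / combined rate = 26/15
≈ 1.73 days

1.73 days


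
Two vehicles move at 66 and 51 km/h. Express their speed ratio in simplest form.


Ratio = 66:51
GCD = 3
Simplified = 22:17
Time ratio (same distance) = 17:22
Speed ratio = 22:17

22:17


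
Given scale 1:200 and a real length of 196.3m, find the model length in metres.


Model size = real / scale
= 196.3 / 200
= 0.9815 m

0.9815 m


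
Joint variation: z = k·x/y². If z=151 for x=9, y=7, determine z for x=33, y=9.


z = k·x/y²
Solve for k using the known point: k = z·y²/x = 151×49/9 = 7399/9 ≈ 822.1111
Now evaluate at x=33, y=9:
z = k × 33 / 81 = (7399 × 33) / (9 × 81) = 244167/729
≈ 334.9342

334.9342


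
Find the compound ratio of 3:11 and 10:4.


Compound ratio = (3×10) : (11×4)
= 30:44
GCD = 2
= 15:22

15:22


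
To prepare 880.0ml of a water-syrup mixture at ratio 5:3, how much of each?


Total parts = 5 + 3 = 8
water: 880.0 × 5/8 = 550.0ml
syrup: 880.0 × 3/8 = 330.0ml
= 550.0ml and 330.0ml

550.0ml and 330.0ml


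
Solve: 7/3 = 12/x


Cross multiply: 7 × x = 3 × 12
7x = 36
x = 36 / 7
= 5.14

5.14


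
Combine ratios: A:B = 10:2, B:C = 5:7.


Match B: multiply A:B by 5 → 50:10
Multiply B:C by 2 → 10:14
Combined: 50:10:14
GCD = 2
= 25:5:7

25:5:7


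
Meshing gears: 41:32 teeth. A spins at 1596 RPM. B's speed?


Gear ratio = 41:32 = 41:32
RPM_B = RPM_A × (teeth_A / teeth_B)
= 1596 × (41/32)
= 2044.9 RPM

2044.9 RPM


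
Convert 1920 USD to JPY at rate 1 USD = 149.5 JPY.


Amount × rate = 1920 × 149.5
= 287040.00 JPY

287040.00 JPY


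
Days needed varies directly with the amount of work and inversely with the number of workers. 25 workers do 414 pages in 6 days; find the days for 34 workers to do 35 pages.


Days ∝ work / workers, so d₂ = d₁ × (m₁/m₂) × (w₂/w₁)
Workers factor (inverse): 25/34 ≈ 0.7353
Work factor (direct): 35/414 ≈ 0.0845
d₂ = 6 × 25/34 × 35/414 = (6 × 25 × 35) / (34 × 414) = 5250/14076
≈ 0.37 days

0.37 days


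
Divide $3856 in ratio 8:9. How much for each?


Total parts = 8 + 9 = 17
Part 1: 3856 × 8/17 = 1814.59
Part 2: 3856 × 9/17 = 2041.41
= Part 1: $1814.59, Part 2: $2041.41

Part 1: $1814.59, Part 2: $2041.41


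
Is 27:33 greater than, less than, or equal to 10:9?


27/33 = 0.8182
10/9 = 1.1111
0.8182 < 1.1111, so 27:33 is less
= less than

less than


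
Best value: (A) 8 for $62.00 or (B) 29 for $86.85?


Deal A: $62.00/8 = $7.7500/unit
Deal B: $86.85/29 = $2.9948/unit
B is cheaper per unit
= Deal B

Deal B


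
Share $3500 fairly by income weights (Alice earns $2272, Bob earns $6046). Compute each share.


Total income = 2272 + 6046 = $8318
Alice: $3500 × 2272/8318 = $956.00
Bob: $3500 × 6046/8318 = $2544.00
= Alice: $956.00, Bob: $2544.00

Alice: $956.00, Bob: $2544.00


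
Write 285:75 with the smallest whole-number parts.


GCD(285, 75) = 15
285/15 : 75/15
= 19:5

19:5


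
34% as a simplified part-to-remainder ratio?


34% means 34 parts out of 100; remainder = 66
Part : remainder = 34:66
GCD = 2
= 17:33

17:33


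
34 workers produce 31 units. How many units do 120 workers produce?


Direct proportion: y/x = constant
k = 31/34 ≈ 0.9118
y₂ = k × 120 = 31 × 120 / 34 = 3720/34
≈ 109.41

109.41


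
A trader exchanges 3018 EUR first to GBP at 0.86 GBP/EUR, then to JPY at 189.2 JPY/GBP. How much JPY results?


Step 1: 3018 EUR × 0.86 = 2595.48 GBP
Step 2: 2595.48 GBP × 189.2 = 491064.82 JPY
Implied rate EUR→JPY = 0.86 × 189.2 = 162.7120
= 491064.82 JPY

491064.82 JPY


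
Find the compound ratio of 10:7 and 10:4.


Compound ratio = (10×10) : (7×4)
= 100:28
GCD = 4
= 25:7

25:7


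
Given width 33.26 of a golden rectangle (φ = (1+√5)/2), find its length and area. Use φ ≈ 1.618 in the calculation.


φ = (1 + √5) / 2 ≈ 1.618
Length = width × φ = 33.26 × 1.618 = 53.81468
≈ 53.81
Area = width × length = 33.26 × 53.81468 = 1789.8762568 ≈ 1789.88
= Length: 53.81, Area: 1789.88

Length: 53.81, Area: 1789.88


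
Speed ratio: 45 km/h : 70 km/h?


Ratio = 45:70
GCD = 5
Simplified = 9:14
Time ratio (same distance) = 14:9
Speed ratio = 9:14

9:14


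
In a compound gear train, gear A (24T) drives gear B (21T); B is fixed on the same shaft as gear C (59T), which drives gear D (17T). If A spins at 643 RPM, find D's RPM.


Stage 1: RPM_B = RPM_A × t_A/t_B = 643 × 24/21 = 15432/21 ≈ 734.86
B and C share a shaft → RPM_C = RPM_B
Stage 2: RPM_D = RPM_C × t_C/t_D = RPM_A × (t_A×t_C)/(t_B×t_D)
Overall ratio = (24×59)/(21×17) = 1416/357
RPM_D = 643 × 1416/357 = 910488/357
≈ 2550.39 RPM

2550.39 RPM


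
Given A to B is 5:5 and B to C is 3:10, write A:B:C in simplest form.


Match B: multiply A:B by 3 → 15:15
Multiply B:C by 5 → 15:50
Combined: 15:15:50
GCD = 5
= 3:3:10

3:3:10


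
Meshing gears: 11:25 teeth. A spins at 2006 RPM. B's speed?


Gear ratio = 11:25 = 11:25
RPM_B = RPM_A × (teeth_A / teeth_B)
= 2006 × (11/25)
= 882.6 RPM

882.6 RPM


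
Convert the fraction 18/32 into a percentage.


Percentage = (part / whole) × 100
= (18 / 32) × 100
= 56.25%

56.25%


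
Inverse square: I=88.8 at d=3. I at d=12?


I₁d₁² = I₂d₂²
I₂ = I₁ × (d₁/d₂)²
= 88.8 × (3/12)²
= 88.8 × 9/144
= 799.2/144
= 5.5500

5.5500


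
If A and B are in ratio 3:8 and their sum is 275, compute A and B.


Let A = 3k, B = 8k.
3k + 8k = 275
11k = 275 → k = 275/11 = 25
A = 3×25 = 75, B = 8×25 = 200
= A = 75, B = 200

A = 75, B = 200


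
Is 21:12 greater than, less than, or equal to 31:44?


21/12 = 1.7500
31/44 = 0.7045
1.7500 > 0.7045, so 21:12 is greater
= greater than

greater than


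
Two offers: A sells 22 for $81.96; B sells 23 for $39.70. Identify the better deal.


Deal A: $81.96/22 = $3.7255/unit
Deal B: $39.70/23 = $1.7261/unit
B is cheaper per unit
= Deal B

Deal B


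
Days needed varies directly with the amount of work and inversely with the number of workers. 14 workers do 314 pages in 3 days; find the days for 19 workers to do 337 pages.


Days ∝ work / workers, so d₂ = d₁ × (m₁/m₂) × (w₂/w₁)
Workers factor (inverse): 14/19 ≈ 0.7368
Work factor (direct): 337/314 ≈ 1.0732
d₂ = 3 × 14/19 × 337/314 = (3 × 14 × 337) / (19 × 314) = 14154/5966
≈ 2.37 days

2.37 days


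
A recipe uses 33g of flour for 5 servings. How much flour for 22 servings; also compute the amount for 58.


Direct proportion: y/x = constant
k = 33/5 = 6.6000
y at x=22: k × 22 = 33 × 22 / 5 = 726/5 = 145.20
y at x=58: k × 58 = 33 × 58 / 5 = 1914/5 = 382.80
= 145.20 and 382.80

145.20 and 382.80


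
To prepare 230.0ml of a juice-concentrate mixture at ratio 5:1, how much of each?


Total parts = 5 + 1 = 6
juice: 230.0 × 5/6 = 191.7ml
concentrate: 230.0 × 1/6 = 38.3ml
= 191.7ml and 38.3ml

191.7ml and 38.3ml
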